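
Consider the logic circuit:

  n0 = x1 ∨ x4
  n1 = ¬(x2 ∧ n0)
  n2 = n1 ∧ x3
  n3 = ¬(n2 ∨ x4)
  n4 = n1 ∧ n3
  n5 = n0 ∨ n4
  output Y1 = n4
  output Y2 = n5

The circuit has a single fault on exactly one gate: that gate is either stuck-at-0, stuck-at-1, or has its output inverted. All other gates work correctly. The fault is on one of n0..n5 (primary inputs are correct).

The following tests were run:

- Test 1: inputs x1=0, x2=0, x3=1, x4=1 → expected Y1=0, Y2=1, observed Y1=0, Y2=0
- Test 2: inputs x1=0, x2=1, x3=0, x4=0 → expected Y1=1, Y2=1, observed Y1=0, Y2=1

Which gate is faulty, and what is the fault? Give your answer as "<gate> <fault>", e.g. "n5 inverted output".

Fault-free values for test 1 (x1=0, x2=0, x3=1, x4=1): n0=1, n1=1, n2=1, n3=0, n4=0, n5=1, giving Y1=0, Y2=1. Observed Y1=0, Y2=0.
Test 1: faults giving observed Y1=0, Y2=0 are {n0 stuck-at-0, n0 inverted output, n5 stuck-at-0, n5 inverted output}.
Test 2 (x1=0, x2=1, x3=0, x4=0): fault-free n0=0, n1=1, n2=0, n3=1, n4=1, n5=1 → Y1=1, Y2=1; observed Y1=0, Y2=1. Eliminates n0 stuck-at-0, n5 stuck-at-0, n5 inverted output.
Only n0 inverted output is consistent with every test.

n0 inverted output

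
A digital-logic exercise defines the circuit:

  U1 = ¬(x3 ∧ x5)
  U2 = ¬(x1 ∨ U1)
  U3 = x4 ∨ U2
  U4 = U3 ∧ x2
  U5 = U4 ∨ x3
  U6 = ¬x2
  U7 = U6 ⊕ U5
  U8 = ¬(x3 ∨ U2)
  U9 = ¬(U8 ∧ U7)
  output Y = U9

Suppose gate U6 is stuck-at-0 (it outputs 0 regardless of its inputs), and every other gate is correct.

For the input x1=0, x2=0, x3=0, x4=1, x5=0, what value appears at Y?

1

Propagate with U6 forced: U1=1, U2=0, U3=1, U4=0, U5=0, U6=0 [stuck-at-0], U7=0, U8=1, U9=1.
So Y = 1. (Without the fault it would be 0.)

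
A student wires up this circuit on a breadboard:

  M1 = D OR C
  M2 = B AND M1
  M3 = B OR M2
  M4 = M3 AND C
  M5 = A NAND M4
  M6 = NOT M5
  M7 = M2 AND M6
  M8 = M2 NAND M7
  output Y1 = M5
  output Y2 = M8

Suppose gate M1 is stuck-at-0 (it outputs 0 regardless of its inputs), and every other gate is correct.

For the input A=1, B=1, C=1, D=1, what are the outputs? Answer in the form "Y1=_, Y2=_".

Propagate with M1 forced: M1=0 [stuck-at-0], M2=0, M3=1, M4=1, M5=0, M6=1, M7=0, M8=1.
So the outputs are Y1=0, Y2=1. (Without the fault they would be Y1=0, Y2=0.)

Y1=0, Y2=1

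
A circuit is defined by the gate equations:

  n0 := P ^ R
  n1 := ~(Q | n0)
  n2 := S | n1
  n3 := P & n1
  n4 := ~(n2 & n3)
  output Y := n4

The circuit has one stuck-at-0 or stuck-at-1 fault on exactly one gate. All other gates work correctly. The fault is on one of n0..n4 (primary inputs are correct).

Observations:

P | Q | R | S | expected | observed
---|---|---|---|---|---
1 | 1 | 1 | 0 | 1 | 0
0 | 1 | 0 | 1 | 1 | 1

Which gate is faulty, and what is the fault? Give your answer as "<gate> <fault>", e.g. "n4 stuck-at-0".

Fault-free values for test 1 (P=1, Q=1, R=1, S=0): n0=0, n1=0, n2=0, n3=0, n4=1, giving Y=1. Observed 0.
Test 1: faults giving observed 0 are {n1 stuck-at-1, n4 stuck-at-0}.
Test 2 (P=0, Q=1, R=0, S=1): fault-free n0=0, n1=0, n2=1, n3=0, n4=1 → 1; observed 1. Eliminates n4 stuck-at-0.
Only n1 stuck-at-1 is consistent with every test.

n1 stuck-at-1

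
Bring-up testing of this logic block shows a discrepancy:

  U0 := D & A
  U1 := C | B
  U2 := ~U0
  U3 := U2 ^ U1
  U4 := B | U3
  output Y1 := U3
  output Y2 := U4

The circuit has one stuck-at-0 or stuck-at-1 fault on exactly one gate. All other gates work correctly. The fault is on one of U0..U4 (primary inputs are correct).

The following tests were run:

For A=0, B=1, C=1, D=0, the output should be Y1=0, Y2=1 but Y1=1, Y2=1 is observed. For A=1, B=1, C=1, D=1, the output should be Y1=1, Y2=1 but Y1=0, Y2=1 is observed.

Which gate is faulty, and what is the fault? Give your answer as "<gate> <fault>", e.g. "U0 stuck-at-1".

Fault-free values for test 1 (A=0, B=1, C=1, D=0): U0=0, U1=1, U2=1, U3=0, U4=1, giving Y1=0, Y2=1. Observed Y1=1, Y2=1.
Test 1: faults giving observed Y1=1, Y2=1 are {U0 stuck-at-1, U1 stuck-at-0, U2 stuck-at-0, U3 stuck-at-1}.
Test 2 (A=1, B=1, C=1, D=1): fault-free U0=1, U1=1, U2=0, U3=1, U4=1 → Y1=1, Y2=1; observed Y1=0, Y2=1. Eliminates U0 stuck-at-1, U2 stuck-at-0, U3 stuck-at-1.
Only U1 stuck-at-0 is consistent with every test.

U1 stuck-at-0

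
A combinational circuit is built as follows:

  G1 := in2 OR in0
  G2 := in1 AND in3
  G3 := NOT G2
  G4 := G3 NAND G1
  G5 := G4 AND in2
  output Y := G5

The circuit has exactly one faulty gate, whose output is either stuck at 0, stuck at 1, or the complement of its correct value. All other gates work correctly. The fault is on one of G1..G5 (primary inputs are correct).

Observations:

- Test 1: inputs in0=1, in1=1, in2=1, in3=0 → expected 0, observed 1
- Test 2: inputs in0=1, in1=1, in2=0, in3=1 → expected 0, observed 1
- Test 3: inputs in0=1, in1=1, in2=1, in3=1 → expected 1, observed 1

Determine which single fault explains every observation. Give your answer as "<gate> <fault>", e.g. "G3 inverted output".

G5 stuck-at-1

Fault-free values for test 1 (in0=1, in1=1, in2=1, in3=0): G1=1, G2=0, G3=1, G4=0, G5=0, giving Y=0. Observed 1.
Test 1: faults giving observed 1 are {G1 stuck-at-0, G1 inverted output, G2 stuck-at-1, G2 inverted output, G3 stuck-at-0, G3 inverted output, G4 stuck-at-1, G4 inverted output, G5 stuck-at-1, G5 inverted output}.
Test 2 (in0=1, in1=1, in2=0, in3=1): fault-free G1=1, G2=1, G3=0, G4=1, G5=0 → 0; observed 1. Eliminates G1 stuck-at-0, G1 inverted output, G2 stuck-at-1, G2 inverted output, G3 stuck-at-0, G3 inverted output, G4 stuck-at-1, G4 inverted output.
Test 3 (in0=1, in1=1, in2=1, in3=1): fault-free G1=1, G2=1, G3=0, G4=1, G5=1 → 1; observed 1. Eliminates G5 inverted output.
Only G5 stuck-at-1 is consistent with every test.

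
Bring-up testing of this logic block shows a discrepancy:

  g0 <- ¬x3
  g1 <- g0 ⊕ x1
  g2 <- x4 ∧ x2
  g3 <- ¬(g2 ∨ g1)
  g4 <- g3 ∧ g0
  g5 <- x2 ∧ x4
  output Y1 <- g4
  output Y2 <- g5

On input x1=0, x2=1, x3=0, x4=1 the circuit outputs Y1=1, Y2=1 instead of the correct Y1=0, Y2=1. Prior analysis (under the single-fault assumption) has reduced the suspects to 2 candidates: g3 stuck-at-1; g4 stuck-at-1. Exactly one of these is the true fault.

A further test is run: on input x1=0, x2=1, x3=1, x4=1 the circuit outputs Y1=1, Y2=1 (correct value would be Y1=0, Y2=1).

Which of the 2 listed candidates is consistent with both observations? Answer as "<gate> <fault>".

Evaluate each candidate on input x1=0, x2=1, x3=1, x4=1:
  g3 stuck-at-1: g0=0, g1=0, g2=1, g3=1 [stuck-at-1], g4=0, g5=1 → Y1=0, Y2=1 — eliminated
  g4 stuck-at-1: g0=0, g1=0, g2=1, g3=0, g4=1 [stuck-at-1], g5=1 → Y1=1, Y2=1 — matches
Only g4 stuck-at-1 reproduces the observed Y1=1, Y2=1.

g4 stuck-at-1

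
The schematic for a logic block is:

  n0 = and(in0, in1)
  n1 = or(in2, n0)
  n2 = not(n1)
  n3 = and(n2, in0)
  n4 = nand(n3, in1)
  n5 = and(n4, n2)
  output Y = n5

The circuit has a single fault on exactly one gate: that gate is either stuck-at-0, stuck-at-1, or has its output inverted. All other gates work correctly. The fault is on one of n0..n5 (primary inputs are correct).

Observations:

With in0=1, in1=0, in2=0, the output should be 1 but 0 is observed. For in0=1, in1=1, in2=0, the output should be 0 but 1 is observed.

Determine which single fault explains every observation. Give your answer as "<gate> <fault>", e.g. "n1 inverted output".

Fault-free values for test 1 (in0=1, in1=0, in2=0): n0=0, n1=0, n2=1, n3=1, n4=1, n5=1, giving Y=1. Observed 0.
Test 1: faults giving observed 0 are {n0 stuck-at-1, n0 inverted output, n1 stuck-at-1, n1 inverted output, n2 stuck-at-0, n2 inverted output, n4 stuck-at-0, n4 inverted output, n5 stuck-at-0, n5 inverted output}.
Test 2 (in0=1, in1=1, in2=0): fault-free n0=1, n1=1, n2=0, n3=0, n4=1, n5=0 → 0; observed 1. Eliminates n0 stuck-at-1, n0 inverted output, n1 stuck-at-1, n1 inverted output, n2 stuck-at-0, n2 inverted output, n4 stuck-at-0, n4 inverted output, n5 stuck-at-0.
Only n5 inverted output is consistent with every test.

n5 inverted output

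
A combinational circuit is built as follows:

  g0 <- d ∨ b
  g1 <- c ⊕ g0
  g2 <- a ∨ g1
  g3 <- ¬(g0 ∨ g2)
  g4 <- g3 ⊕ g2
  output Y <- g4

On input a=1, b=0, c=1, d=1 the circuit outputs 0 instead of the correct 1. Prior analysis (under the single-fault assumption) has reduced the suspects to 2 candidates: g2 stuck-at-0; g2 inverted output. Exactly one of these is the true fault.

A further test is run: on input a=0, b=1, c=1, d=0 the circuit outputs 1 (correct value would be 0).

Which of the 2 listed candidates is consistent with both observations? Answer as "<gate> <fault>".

g2 inverted output

Evaluate each candidate on input a=0, b=1, c=1, d=0:
  g2 stuck-at-0: g0=1, g1=0, g2=0 [stuck-at-0], g3=0, g4=0 → 0 — eliminated
  g2 inverted output: g0=1, g1=0, g2=1 [inverted output], g3=0, g4=1 → 1 — matches
Only g2 inverted output reproduces the observed 1.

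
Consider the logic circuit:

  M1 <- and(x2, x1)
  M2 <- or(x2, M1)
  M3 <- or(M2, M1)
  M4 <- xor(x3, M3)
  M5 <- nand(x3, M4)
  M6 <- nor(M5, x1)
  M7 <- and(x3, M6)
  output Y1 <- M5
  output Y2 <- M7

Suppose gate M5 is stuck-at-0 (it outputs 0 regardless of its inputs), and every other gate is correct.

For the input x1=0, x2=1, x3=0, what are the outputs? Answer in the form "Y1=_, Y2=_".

Propagate with M5 forced: M1=0, M2=1, M3=1, M4=1, M5=0 [stuck-at-0], M6=1, M7=0.
So the outputs are Y1=0, Y2=0. (Without the fault they would be Y1=1, Y2=0.)

Y1=0, Y2=0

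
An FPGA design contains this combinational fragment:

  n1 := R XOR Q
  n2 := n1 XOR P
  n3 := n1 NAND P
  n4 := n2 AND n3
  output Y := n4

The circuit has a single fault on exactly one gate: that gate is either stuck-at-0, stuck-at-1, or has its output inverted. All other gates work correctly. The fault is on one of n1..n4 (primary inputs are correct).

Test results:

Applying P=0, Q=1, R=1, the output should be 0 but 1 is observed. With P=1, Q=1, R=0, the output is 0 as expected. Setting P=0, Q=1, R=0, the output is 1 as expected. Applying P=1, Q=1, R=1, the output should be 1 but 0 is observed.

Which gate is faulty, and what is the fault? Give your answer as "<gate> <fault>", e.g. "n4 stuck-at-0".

n1 stuck-at-1

Fault-free values for test 1 (P=0, Q=1, R=1): n1=0, n2=0, n3=1, n4=0, giving Y=0. Observed 1.
Test 1: faults giving observed 1 are {n1 stuck-at-1, n1 inverted output, n2 stuck-at-1, n2 inverted output, n4 stuck-at-1, n4 inverted output}.
Test 2 (P=1, Q=1, R=0): fault-free n1=1, n2=0, n3=0, n4=0 → 0; observed 0. Eliminates n1 inverted output, n4 stuck-at-1, n4 inverted output.
Test 3 (P=0, Q=1, R=0): fault-free n1=1, n2=1, n3=1, n4=1 → 1; observed 1. Eliminates n2 inverted output.
Test 4 (P=1, Q=1, R=1): fault-free n1=0, n2=1, n3=1, n4=1 → 1; observed 0. Eliminates n2 stuck-at-1.
Only n1 stuck-at-1 is consistent with every test.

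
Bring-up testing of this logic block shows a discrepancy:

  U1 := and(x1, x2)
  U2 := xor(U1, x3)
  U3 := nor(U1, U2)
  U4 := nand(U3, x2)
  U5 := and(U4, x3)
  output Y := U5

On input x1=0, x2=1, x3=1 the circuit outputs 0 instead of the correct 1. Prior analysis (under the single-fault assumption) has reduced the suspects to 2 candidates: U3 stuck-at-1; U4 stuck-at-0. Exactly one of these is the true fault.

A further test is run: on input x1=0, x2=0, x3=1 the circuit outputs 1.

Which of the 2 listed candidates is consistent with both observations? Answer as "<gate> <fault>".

U3 stuck-at-1

Evaluate each candidate on input x1=0, x2=0, x3=1:
  U3 stuck-at-1: U1=0, U2=1, U3=1 [stuck-at-1], U4=1, U5=1 → 1 — matches
  U4 stuck-at-0: U1=0, U2=1, U3=0, U4=0 [stuck-at-0], U5=0 → 0 — eliminated
Only U3 stuck-at-1 reproduces the observed 1.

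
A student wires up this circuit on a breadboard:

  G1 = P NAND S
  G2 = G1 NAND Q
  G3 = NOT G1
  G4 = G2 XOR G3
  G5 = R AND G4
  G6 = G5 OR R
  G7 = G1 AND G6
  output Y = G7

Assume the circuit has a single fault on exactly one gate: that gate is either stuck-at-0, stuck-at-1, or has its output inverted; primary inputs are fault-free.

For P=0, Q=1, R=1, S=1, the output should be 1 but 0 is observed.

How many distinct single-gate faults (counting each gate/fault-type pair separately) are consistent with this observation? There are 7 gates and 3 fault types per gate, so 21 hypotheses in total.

6

Fault-free: G1=1, G2=0, G3=0, G4=0, G5=0, G6=1, G7=1 → 1. Observed 0.
  G1: stuck-at-0, inverted output ✓; others ✗
  G2: none of the 3 fault types match ✗
  G3: none of the 3 fault types match ✗
  G4: none of the 3 fault types match ✗
  G5: none of the 3 fault types match ✗
  G6: stuck-at-0, inverted output ✓; others ✗
  G7: stuck-at-0, inverted output ✓; others ✗
Consistent faults: {G1 stuck-at-0, G1 inverted output, G6 stuck-at-0, G6 inverted output, G7 stuck-at-0, G7 inverted output} — 6 in all.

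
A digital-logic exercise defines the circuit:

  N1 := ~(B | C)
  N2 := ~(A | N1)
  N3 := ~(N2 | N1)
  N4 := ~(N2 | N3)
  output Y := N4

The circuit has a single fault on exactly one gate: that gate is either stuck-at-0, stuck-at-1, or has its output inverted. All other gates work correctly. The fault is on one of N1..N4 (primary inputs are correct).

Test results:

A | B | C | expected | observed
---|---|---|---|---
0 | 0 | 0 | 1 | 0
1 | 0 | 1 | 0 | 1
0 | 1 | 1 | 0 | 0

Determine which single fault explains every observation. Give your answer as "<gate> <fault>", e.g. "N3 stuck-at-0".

Fault-free values for test 1 (A=0, B=0, C=0): N1=1, N2=0, N3=0, N4=1, giving Y=1. Observed 0.
Test 1: faults giving observed 0 are {N1 stuck-at-0, N1 inverted output, N2 stuck-at-1, N2 inverted output, N3 stuck-at-1, N3 inverted output, N4 stuck-at-0, N4 inverted output}.
Test 2 (A=1, B=0, C=1): fault-free N1=0, N2=0, N3=1, N4=0 → 0; observed 1. Eliminates N1 stuck-at-0, N2 stuck-at-1, N2 inverted output, N3 stuck-at-1, N4 stuck-at-0.
Test 3 (A=0, B=1, C=1): fault-free N1=0, N2=1, N3=0, N4=0 → 0; observed 0. Eliminates N1 inverted output, N4 inverted output.
Only N3 inverted output is consistent with every test.

N3 inverted output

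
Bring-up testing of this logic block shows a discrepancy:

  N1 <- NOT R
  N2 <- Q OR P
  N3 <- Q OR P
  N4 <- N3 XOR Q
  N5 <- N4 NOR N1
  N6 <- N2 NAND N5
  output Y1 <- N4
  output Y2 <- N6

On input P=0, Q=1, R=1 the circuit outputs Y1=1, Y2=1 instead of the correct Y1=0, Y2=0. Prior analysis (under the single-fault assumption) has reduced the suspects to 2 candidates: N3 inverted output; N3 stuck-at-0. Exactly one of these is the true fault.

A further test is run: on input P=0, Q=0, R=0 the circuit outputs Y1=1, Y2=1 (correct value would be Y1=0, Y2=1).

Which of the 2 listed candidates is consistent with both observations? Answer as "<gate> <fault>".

Evaluate each candidate on input P=0, Q=0, R=0:
  N3 inverted output: N1=1, N2=0, N3=1 [inverted output], N4=1, N5=0, N6=1 → Y1=1, Y2=1 — matches
  N3 stuck-at-0: N1=1, N2=0, N3=0 [stuck-at-0], N4=0, N5=0, N6=1 → Y1=0, Y2=1 — eliminated
Only N3 inverted output reproduces the observed Y1=1, Y2=1.

N3 inverted output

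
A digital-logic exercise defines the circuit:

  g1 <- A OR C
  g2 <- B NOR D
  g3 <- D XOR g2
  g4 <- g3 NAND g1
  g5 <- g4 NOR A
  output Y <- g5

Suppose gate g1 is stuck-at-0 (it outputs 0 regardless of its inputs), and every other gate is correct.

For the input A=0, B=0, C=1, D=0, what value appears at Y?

Propagate with g1 forced: g1=0 [stuck-at-0], g2=1, g3=1, g4=1, g5=0.
So Y = 0. (Without the fault it would be 1.)

0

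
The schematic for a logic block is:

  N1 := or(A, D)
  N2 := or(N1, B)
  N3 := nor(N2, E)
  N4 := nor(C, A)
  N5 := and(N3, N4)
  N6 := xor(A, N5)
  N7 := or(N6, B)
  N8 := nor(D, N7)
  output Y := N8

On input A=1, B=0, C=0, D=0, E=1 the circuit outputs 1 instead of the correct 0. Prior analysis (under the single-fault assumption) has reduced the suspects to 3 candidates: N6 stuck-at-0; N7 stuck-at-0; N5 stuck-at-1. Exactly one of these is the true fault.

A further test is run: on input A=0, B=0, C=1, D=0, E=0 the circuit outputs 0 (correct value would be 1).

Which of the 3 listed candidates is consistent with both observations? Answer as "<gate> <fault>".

Evaluate each candidate on input A=0, B=0, C=1, D=0, E=0:
  N6 stuck-at-0: N1=0, N2=0, N3=1, N4=0, N5=0, N6=0 [stuck-at-0], N7=0, N8=1 → 1 — eliminated
  N7 stuck-at-0: N1=0, N2=0, N3=1, N4=0, N5=0, N6=0, N7=0 [stuck-at-0], N8=1 → 1 — eliminated
  N5 stuck-at-1: N1=0, N2=0, N3=1, N4=0, N5=1 [stuck-at-1], N6=1, N7=1, N8=0 → 0 — matches
Only N5 stuck-at-1 reproduces the observed 0.

N5 stuck-at-1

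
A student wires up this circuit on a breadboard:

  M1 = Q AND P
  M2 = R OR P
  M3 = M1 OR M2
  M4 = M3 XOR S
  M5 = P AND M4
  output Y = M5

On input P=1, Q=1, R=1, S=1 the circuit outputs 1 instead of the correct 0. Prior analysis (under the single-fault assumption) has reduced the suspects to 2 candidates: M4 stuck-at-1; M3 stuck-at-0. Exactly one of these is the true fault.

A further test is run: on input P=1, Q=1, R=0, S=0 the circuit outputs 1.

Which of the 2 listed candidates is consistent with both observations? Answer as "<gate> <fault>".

M4 stuck-at-1

Evaluate each candidate on input P=1, Q=1, R=0, S=0:
  M4 stuck-at-1: M1=1, M2=1, M3=1, M4=1 [stuck-at-1], M5=1 → 1 — matches
  M3 stuck-at-0: M1=1, M2=1, M3=0 [stuck-at-0], M4=0, M5=0 → 0 — eliminated
Only M4 stuck-at-1 reproduces the observed 1.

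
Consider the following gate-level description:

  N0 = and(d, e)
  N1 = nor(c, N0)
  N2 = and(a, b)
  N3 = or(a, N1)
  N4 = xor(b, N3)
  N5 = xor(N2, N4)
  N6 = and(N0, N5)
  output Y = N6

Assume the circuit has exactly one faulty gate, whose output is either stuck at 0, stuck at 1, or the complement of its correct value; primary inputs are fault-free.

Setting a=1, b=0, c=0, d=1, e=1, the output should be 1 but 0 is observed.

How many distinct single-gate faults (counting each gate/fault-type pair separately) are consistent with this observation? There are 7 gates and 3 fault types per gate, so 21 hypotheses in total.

Fault-free: N0=1, N1=0, N2=0, N3=1, N4=1, N5=1, N6=1 → 1. Observed 0.
  N0: stuck-at-0, inverted output ✓; others ✗
  N1: none of the 3 fault types match ✗
  N2: stuck-at-1, inverted output ✓; others ✗
  N3: stuck-at-0, inverted output ✓; others ✗
  N4: stuck-at-0, inverted output ✓; others ✗
  N5: stuck-at-0, inverted output ✓; others ✗
  N6: stuck-at-0, inverted output ✓; others ✗
Consistent faults: {N0 stuck-at-0, N0 inverted output, N2 stuck-at-1, N2 inverted output, N3 stuck-at-0, N3 inverted output, N4 stuck-at-0, N4 inverted output, N5 stuck-at-0, N5 inverted output, N6 stuck-at-0, N6 inverted output} — 12 in all.

12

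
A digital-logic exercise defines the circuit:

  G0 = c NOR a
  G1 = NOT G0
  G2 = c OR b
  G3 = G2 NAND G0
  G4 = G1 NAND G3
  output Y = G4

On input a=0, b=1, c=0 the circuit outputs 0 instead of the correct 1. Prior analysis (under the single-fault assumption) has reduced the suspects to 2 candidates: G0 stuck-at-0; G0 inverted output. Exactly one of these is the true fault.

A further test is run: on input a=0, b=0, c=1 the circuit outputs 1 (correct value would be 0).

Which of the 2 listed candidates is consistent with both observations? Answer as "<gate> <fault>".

G0 inverted output

Evaluate each candidate on input a=0, b=0, c=1:
  G0 stuck-at-0: G0=0 [stuck-at-0], G1=1, G2=1, G3=1, G4=0 → 0 — eliminated
  G0 inverted output: G0=1 [inverted output], G1=0, G2=1, G3=0, G4=1 → 1 — matches
Only G0 inverted output reproduces the observed 1.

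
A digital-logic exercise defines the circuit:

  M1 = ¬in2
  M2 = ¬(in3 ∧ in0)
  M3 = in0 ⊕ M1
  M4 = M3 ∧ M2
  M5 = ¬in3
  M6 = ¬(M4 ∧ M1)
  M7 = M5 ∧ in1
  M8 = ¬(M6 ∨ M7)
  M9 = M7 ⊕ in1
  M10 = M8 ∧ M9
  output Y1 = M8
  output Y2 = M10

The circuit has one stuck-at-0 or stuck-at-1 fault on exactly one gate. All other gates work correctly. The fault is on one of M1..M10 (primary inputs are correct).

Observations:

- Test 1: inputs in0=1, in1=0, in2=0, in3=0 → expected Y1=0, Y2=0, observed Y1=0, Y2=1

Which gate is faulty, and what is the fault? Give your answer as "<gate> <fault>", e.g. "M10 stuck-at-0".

M10 stuck-at-1

Fault-free values for test 1 (in0=1, in1=0, in2=0, in3=0): M1=1, M2=1, M3=0, M4=0, M5=1, M6=1, M7=0, M8=0, M9=0, M10=0, giving Y1=0, Y2=0. Observed Y1=0, Y2=1.
Test 1: faults giving observed Y1=0, Y2=1 are {M10 stuck-at-1}.
Only M10 stuck-at-1 is consistent with every test.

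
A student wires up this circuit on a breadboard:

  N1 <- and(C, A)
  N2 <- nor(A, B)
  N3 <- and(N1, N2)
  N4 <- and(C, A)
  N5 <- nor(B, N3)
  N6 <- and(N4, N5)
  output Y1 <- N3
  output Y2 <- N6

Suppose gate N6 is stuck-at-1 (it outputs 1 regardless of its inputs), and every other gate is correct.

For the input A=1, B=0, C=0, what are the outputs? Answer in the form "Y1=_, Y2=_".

Propagate with N6 forced: N1=0, N2=0, N3=0, N4=0, N5=1, N6=1 [stuck-at-1].
So the outputs are Y1=0, Y2=1. (Without the fault they would be Y1=0, Y2=0.)

Y1=0, Y2=1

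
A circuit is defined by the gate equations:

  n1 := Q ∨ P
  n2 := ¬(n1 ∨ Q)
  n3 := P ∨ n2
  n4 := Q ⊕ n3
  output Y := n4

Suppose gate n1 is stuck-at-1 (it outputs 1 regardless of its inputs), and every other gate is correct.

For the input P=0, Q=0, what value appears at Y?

0

Propagate with n1 forced: n1=1 [stuck-at-1], n2=0, n3=0, n4=0.
So Y = 0. (Without the fault it would be 1.)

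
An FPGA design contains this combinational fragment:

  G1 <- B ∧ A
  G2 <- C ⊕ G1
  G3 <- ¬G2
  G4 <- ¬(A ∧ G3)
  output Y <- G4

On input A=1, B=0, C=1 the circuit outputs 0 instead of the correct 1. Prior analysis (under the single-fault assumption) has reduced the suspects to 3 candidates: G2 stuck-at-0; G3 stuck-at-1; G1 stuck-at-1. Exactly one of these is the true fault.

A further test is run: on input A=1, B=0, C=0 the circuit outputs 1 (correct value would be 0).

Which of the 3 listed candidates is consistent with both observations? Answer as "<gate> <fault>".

G1 stuck-at-1

Evaluate each candidate on input A=1, B=0, C=0:
  G2 stuck-at-0: G1=0, G2=0 [stuck-at-0], G3=1, G4=0 → 0 — eliminated
  G3 stuck-at-1: G1=0, G2=0, G3=1 [stuck-at-1], G4=0 → 0 — eliminated
  G1 stuck-at-1: G1=1 [stuck-at-1], G2=1, G3=0, G4=1 → 1 — matches
Only G1 stuck-at-1 reproduces the observed 1.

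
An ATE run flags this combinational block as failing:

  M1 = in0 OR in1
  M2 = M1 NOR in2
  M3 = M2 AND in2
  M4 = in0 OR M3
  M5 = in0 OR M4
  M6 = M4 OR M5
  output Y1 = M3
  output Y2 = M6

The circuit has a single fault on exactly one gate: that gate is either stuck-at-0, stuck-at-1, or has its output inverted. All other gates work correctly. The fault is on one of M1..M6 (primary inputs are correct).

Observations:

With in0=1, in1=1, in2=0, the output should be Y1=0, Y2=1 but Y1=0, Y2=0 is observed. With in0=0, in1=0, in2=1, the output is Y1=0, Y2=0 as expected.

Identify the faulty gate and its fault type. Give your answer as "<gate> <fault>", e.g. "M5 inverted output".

M6 stuck-at-0

Fault-free values for test 1 (in0=1, in1=1, in2=0): M1=1, M2=0, M3=0, M4=1, M5=1, M6=1, giving Y1=0, Y2=1. Observed Y1=0, Y2=0.
Test 1: faults giving observed Y1=0, Y2=0 are {M6 stuck-at-0, M6 inverted output}.
Test 2 (in0=0, in1=0, in2=1): fault-free M1=0, M2=0, M3=0, M4=0, M5=0, M6=0 → Y1=0, Y2=0; observed Y1=0, Y2=0. Eliminates M6 inverted output.
Only M6 stuck-at-0 is consistent with every test.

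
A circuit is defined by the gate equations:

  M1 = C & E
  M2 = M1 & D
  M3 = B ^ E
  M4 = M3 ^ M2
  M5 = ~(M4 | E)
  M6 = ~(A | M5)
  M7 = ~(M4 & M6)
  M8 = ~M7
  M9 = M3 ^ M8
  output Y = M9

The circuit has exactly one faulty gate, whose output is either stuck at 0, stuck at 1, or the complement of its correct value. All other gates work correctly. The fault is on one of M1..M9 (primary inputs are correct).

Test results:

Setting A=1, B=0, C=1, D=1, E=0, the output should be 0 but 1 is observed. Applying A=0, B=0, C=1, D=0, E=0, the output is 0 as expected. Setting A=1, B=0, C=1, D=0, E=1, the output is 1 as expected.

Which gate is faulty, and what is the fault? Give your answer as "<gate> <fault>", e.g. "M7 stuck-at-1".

M3 stuck-at-1

Fault-free values for test 1 (A=1, B=0, C=1, D=1, E=0): M1=0, M2=0, M3=0, M4=0, M5=1, M6=0, M7=1, M8=0, M9=0, giving Y=0. Observed 1.
Test 1: faults giving observed 1 are {M3 stuck-at-1, M3 inverted output, M7 stuck-at-0, M7 inverted output, M8 stuck-at-1, M8 inverted output, M9 stuck-at-1, M9 inverted output}.
Test 2 (A=0, B=0, C=1, D=0, E=0): fault-free M1=0, M2=0, M3=0, M4=0, M5=1, M6=0, M7=1, M8=0, M9=0 → 0; observed 0. Eliminates M7 stuck-at-0, M7 inverted output, M8 stuck-at-1, M8 inverted output, M9 stuck-at-1, M9 inverted output.
Test 3 (A=1, B=0, C=1, D=0, E=1): fault-free M1=1, M2=0, M3=1, M4=1, M5=0, M6=0, M7=1, M8=0, M9=1 → 1; observed 1. Eliminates M3 inverted output.
Only M3 stuck-at-1 is consistent with every test.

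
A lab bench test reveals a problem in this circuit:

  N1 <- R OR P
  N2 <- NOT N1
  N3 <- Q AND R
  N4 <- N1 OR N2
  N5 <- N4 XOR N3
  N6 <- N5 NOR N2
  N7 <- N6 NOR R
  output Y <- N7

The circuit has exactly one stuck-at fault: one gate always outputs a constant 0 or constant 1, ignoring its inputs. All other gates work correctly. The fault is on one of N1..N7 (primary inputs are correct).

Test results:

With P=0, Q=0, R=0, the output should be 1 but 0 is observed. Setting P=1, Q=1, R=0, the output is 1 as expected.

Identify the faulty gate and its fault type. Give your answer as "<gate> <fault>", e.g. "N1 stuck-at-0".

N2 stuck-at-0

Fault-free values for test 1 (P=0, Q=0, R=0): N1=0, N2=1, N3=0, N4=1, N5=1, N6=0, N7=1, giving Y=1. Observed 0.
Test 1: faults giving observed 0 are {N2 stuck-at-0, N6 stuck-at-1, N7 stuck-at-0}.
Test 2 (P=1, Q=1, R=0): fault-free N1=1, N2=0, N3=0, N4=1, N5=1, N6=0, N7=1 → 1; observed 1. Eliminates N6 stuck-at-1, N7 stuck-at-0.
Only N2 stuck-at-0 is consistent with every test.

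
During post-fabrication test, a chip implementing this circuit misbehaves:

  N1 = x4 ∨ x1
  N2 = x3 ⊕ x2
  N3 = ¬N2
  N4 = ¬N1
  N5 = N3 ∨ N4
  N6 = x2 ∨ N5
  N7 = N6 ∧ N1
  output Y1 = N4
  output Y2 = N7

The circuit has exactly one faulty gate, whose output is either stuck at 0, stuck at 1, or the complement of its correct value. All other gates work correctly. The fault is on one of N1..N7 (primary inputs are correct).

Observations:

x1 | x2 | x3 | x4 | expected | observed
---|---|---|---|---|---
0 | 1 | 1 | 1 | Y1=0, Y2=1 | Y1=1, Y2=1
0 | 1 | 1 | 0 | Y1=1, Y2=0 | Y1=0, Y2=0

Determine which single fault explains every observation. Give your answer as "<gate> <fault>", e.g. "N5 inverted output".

Fault-free values for test 1 (x1=0, x2=1, x3=1, x4=1): N1=1, N2=0, N3=1, N4=0, N5=1, N6=1, N7=1, giving Y1=0, Y2=1. Observed Y1=1, Y2=1.
Test 1: faults giving observed Y1=1, Y2=1 are {N4 stuck-at-1, N4 inverted output}.
Test 2 (x1=0, x2=1, x3=1, x4=0): fault-free N1=0, N2=0, N3=1, N4=1, N5=1, N6=1, N7=0 → Y1=1, Y2=0; observed Y1=0, Y2=0. Eliminates N4 stuck-at-1.
Only N4 inverted output is consistent with every test.

N4 inverted output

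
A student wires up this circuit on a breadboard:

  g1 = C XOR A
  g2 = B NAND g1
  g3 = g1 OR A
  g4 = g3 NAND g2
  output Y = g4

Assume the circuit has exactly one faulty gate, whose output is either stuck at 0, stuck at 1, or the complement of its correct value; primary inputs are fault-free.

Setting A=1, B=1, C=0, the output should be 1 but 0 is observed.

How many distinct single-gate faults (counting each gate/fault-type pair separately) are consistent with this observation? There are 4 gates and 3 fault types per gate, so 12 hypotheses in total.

6

Fault-free: g1=1, g2=0, g3=1, g4=1 → 1. Observed 0.
  g1 stuck-at-0: output 0 ✓
  g1 stuck-at-1: output 1 ✗
  g1 inverted output: output 0 ✓
  g2 stuck-at-0: output 1 ✗
  g2 stuck-at-1: output 0 ✓
  g2 inverted output: output 0 ✓
  g3 stuck-at-0: output 1 ✗
  g3 stuck-at-1: output 1 ✗
  g3 inverted output: output 1 ✗
  g4 stuck-at-0: output 0 ✓
  g4 stuck-at-1: output 1 ✗
  g4 inverted output: output 0 ✓
Consistent faults: {g1 stuck-at-0, g1 inverted output, g2 stuck-at-1, g2 inverted output, g4 stuck-at-0, g4 inverted output} — 6 in all.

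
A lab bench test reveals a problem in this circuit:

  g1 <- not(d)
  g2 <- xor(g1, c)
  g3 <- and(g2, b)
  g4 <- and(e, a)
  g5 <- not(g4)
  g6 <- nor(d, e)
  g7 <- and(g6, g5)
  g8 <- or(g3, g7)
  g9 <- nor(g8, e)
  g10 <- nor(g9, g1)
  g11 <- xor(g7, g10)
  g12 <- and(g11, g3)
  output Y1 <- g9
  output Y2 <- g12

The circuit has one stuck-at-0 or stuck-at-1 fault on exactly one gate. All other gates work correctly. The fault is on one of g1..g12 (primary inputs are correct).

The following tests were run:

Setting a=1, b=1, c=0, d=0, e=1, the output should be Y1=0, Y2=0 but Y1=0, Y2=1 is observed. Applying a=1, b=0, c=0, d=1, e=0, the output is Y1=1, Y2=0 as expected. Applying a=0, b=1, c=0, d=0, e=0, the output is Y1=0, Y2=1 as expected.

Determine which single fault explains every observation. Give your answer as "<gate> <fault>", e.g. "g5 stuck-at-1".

g11 stuck-at-1

Fault-free values for test 1 (a=1, b=1, c=0, d=0, e=1): g1=1, g2=1, g3=1, g4=1, g5=0, g6=0, g7=0, g8=1, g9=0, g10=0, g11=0, g12=0, giving Y1=0, Y2=0. Observed Y1=0, Y2=1.
Test 1: faults giving observed Y1=0, Y2=1 are {g7 stuck-at-1, g10 stuck-at-1, g11 stuck-at-1, g12 stuck-at-1}.
Test 2 (a=1, b=0, c=0, d=1, e=0): fault-free g1=0, g2=0, g3=0, g4=0, g5=1, g6=0, g7=0, g8=0, g9=1, g10=0, g11=0, g12=0 → Y1=1, Y2=0; observed Y1=1, Y2=0. Eliminates g7 stuck-at-1, g12 stuck-at-1.
Test 3 (a=0, b=1, c=0, d=0, e=0): fault-free g1=1, g2=1, g3=1, g4=0, g5=1, g6=1, g7=1, g8=1, g9=0, g10=0, g11=1, g12=1 → Y1=0, Y2=1; observed Y1=0, Y2=1. Eliminates g10 stuck-at-1.
Only g11 stuck-at-1 is consistent with every test.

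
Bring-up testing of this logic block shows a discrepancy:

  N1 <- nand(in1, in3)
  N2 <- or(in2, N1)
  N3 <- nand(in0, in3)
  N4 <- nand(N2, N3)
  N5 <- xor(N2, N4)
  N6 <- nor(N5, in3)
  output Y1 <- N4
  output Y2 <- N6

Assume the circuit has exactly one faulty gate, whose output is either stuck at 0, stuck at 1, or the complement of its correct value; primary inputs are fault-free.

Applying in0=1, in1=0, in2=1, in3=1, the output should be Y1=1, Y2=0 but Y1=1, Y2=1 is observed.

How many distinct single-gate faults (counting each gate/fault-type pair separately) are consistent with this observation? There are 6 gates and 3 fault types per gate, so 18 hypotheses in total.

Fault-free: N1=1, N2=1, N3=0, N4=1, N5=0, N6=0 → Y1=1, Y2=0. Observed Y1=1, Y2=1.
  N1: none of the 3 fault types match ✗
  N2: none of the 3 fault types match ✗
  N3: none of the 3 fault types match ✗
  N4: none of the 3 fault types match ✗
  N5: none of the 3 fault types match ✗
  N6: stuck-at-1, inverted output ✓; others ✗
Consistent faults: {N6 stuck-at-1, N6 inverted output} — 2 in all.

2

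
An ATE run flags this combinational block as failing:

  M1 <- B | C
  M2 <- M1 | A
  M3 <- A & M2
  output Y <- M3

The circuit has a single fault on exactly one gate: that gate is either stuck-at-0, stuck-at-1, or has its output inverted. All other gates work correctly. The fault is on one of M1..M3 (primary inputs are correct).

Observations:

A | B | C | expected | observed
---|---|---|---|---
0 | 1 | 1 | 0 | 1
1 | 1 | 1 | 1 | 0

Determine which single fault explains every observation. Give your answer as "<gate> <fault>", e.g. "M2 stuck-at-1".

Fault-free values for test 1 (A=0, B=1, C=1): M1=1, M2=1, M3=0, giving Y=0. Observed 1.
Test 1: faults giving observed 1 are {M3 stuck-at-1, M3 inverted output}.
Test 2 (A=1, B=1, C=1): fault-free M1=1, M2=1, M3=1 → 1; observed 0. Eliminates M3 stuck-at-1.
Only M3 inverted output is consistent with every test.

M3 inverted output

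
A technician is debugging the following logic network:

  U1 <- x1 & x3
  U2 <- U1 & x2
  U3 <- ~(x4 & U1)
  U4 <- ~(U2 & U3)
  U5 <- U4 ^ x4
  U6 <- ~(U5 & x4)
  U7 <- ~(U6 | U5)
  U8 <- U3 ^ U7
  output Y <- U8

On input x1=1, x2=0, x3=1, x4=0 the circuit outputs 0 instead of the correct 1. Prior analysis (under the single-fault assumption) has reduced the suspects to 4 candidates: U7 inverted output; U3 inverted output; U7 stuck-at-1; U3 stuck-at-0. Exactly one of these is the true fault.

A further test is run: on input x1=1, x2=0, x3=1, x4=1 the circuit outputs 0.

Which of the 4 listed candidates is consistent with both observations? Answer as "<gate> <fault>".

U3 stuck-at-0

Evaluate each candidate on input x1=1, x2=0, x3=1, x4=1:
  U7 inverted output: U1=1, U2=0, U3=0, U4=1, U5=0, U6=1, U7=1 [inverted output], U8=1 → 1 — eliminated
  U3 inverted output: U1=1, U2=0, U3=1 [inverted output], U4=1, U5=0, U6=1, U7=0, U8=1 → 1 — eliminated
  U7 stuck-at-1: U1=1, U2=0, U3=0, U4=1, U5=0, U6=1, U7=1 [stuck-at-1], U8=1 → 1 — eliminated
  U3 stuck-at-0: U1=1, U2=0, U3=0 [stuck-at-0], U4=1, U5=0, U6=1, U7=0, U8=0 → 0 — matches
Only U3 stuck-at-0 reproduces the observed 0.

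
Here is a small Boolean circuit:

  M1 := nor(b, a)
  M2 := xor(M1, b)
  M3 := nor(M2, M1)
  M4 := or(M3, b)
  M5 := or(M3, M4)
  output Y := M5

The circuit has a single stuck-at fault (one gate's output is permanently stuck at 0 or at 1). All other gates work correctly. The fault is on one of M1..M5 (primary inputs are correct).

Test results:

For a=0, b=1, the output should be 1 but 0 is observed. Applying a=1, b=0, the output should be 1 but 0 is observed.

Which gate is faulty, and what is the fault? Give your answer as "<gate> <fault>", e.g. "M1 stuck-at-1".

Fault-free values for test 1 (a=0, b=1): M1=0, M2=1, M3=0, M4=1, M5=1, giving Y=1. Observed 0.
Test 1: faults giving observed 0 are {M4 stuck-at-0, M5 stuck-at-0}.
Test 2 (a=1, b=0): fault-free M1=0, M2=0, M3=1, M4=1, M5=1 → 1; observed 0. Eliminates M4 stuck-at-0.
Only M5 stuck-at-0 is consistent with every test.

M5 stuck-at-0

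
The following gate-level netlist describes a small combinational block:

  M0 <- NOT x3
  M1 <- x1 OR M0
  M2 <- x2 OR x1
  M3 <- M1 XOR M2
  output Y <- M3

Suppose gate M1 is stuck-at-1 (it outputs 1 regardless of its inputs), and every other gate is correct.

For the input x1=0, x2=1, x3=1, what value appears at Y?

Propagate with M1 forced: M0=0, M1=1 [stuck-at-1], M2=1, M3=0.
So Y = 0. (Without the fault it would be 1.)

0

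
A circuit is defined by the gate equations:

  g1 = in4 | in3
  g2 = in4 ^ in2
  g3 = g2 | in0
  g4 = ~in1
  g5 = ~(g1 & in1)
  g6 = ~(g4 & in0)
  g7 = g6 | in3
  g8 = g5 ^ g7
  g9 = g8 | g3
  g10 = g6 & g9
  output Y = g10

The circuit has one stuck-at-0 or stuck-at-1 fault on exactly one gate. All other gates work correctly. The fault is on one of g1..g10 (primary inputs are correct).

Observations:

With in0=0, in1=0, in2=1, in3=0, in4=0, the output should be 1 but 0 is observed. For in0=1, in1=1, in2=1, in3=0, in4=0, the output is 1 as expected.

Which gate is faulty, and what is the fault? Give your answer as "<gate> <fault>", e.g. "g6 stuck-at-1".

Fault-free values for test 1 (in0=0, in1=0, in2=1, in3=0, in4=0): g1=0, g2=1, g3=1, g4=1, g5=1, g6=1, g7=1, g8=0, g9=1, g10=1, giving Y=1. Observed 0.
Test 1: faults giving observed 0 are {g2 stuck-at-0, g3 stuck-at-0, g6 stuck-at-0, g9 stuck-at-0, g10 stuck-at-0}.
Test 2 (in0=1, in1=1, in2=1, in3=0, in4=0): fault-free g1=0, g2=1, g3=1, g4=0, g5=1, g6=1, g7=1, g8=0, g9=1, g10=1 → 1; observed 1. Eliminates g3 stuck-at-0, g6 stuck-at-0, g9 stuck-at-0, g10 stuck-at-0.
Only g2 stuck-at-0 is consistent with every test.

g2 stuck-at-0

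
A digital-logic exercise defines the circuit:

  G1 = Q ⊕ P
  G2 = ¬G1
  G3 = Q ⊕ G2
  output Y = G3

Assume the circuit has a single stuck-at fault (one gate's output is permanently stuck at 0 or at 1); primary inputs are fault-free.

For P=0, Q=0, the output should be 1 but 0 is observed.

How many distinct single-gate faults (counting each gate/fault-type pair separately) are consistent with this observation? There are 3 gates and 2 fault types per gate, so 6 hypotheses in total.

3

Fault-free: G1=0, G2=1, G3=1 → 1. Observed 0.
  G1 stuck-at-0: output 1 ✗
  G1 stuck-at-1: output 0 ✓
  G2 stuck-at-0: output 0 ✓
  G2 stuck-at-1: output 1 ✗
  G3 stuck-at-0: output 0 ✓
  G3 stuck-at-1: output 1 ✗
Consistent faults: {G1 stuck-at-1, G2 stuck-at-0, G3 stuck-at-0} — 3 in all.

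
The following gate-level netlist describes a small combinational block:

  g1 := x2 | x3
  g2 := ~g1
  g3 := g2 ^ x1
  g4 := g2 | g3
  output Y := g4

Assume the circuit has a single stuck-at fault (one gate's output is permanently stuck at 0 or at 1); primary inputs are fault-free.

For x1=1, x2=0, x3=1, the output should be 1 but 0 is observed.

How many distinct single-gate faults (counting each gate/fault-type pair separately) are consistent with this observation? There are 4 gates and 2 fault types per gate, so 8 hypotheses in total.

Fault-free: g1=1, g2=0, g3=1, g4=1 → 1. Observed 0.
  g1 stuck-at-0: output 1 ✗
  g1 stuck-at-1: output 1 ✗
  g2 stuck-at-0: output 1 ✗
  g2 stuck-at-1: output 1 ✗
  g3 stuck-at-0: output 0 ✓
  g3 stuck-at-1: output 1 ✗
  g4 stuck-at-0: output 0 ✓
  g4 stuck-at-1: output 1 ✗
Consistent faults: {g3 stuck-at-0, g4 stuck-at-0} — 2 in all.

2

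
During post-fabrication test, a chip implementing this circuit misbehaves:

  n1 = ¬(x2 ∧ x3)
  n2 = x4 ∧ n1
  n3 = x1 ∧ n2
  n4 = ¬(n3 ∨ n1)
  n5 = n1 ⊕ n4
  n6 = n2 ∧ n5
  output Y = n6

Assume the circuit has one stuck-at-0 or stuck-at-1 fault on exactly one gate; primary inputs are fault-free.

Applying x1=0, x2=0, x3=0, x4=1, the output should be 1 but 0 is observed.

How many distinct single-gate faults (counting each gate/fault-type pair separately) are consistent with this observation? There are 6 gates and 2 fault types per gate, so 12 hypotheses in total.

5

Fault-free: n1=1, n2=1, n3=0, n4=0, n5=1, n6=1 → 1. Observed 0.
  n1 stuck-at-0: output 0 ✓
  n1 stuck-at-1: output 1 ✗
  n2 stuck-at-0: output 0 ✓
  n2 stuck-at-1: output 1 ✗
  n3 stuck-at-0: output 1 ✗
  n3 stuck-at-1: output 1 ✗
  n4 stuck-at-0: output 1 ✗
  n4 stuck-at-1: output 0 ✓
  n5 stuck-at-0: output 0 ✓
  n5 stuck-at-1: output 1 ✗
  n6 stuck-at-0: output 0 ✓
  n6 stuck-at-1: output 1 ✗
Consistent faults: {n1 stuck-at-0, n2 stuck-at-0, n4 stuck-at-1, n5 stuck-at-0, n6 stuck-at-0} — 5 in all.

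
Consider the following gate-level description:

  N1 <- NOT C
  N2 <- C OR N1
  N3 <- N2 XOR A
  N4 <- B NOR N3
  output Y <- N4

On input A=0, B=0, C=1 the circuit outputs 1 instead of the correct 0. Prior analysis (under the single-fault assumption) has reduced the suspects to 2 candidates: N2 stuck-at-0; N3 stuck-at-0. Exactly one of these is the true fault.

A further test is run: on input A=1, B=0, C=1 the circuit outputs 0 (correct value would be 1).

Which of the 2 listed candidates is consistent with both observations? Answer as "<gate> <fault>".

Evaluate each candidate on input A=1, B=0, C=1:
  N2 stuck-at-0: N1=0, N2=0 [stuck-at-0], N3=1, N4=0 → 0 — matches
  N3 stuck-at-0: N1=0, N2=1, N3=0 [stuck-at-0], N4=1 → 1 — eliminated
Only N2 stuck-at-0 reproduces the observed 0.

N2 stuck-at-0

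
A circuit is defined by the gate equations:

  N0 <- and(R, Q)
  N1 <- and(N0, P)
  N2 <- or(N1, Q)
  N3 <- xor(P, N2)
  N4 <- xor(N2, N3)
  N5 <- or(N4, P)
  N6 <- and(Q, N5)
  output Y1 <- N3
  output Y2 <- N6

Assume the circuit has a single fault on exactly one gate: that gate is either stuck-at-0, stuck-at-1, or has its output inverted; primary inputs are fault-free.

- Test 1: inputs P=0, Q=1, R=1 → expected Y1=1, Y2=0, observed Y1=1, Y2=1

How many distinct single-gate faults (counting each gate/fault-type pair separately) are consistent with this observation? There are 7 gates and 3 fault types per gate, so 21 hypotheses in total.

Fault-free: N0=1, N1=0, N2=1, N3=1, N4=0, N5=0, N6=0 → Y1=1, Y2=0. Observed Y1=1, Y2=1.
  N0: none of the 3 fault types match ✗
  N1: none of the 3 fault types match ✗
  N2: none of the 3 fault types match ✗
  N3: none of the 3 fault types match ✗
  N4: stuck-at-1, inverted output ✓; others ✗
  N5: stuck-at-1, inverted output ✓; others ✗
  N6: stuck-at-1, inverted output ✓; others ✗
Consistent faults: {N4 stuck-at-1, N4 inverted output, N5 stuck-at-1, N5 inverted output, N6 stuck-at-1, N6 inverted output} — 6 in all.

6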